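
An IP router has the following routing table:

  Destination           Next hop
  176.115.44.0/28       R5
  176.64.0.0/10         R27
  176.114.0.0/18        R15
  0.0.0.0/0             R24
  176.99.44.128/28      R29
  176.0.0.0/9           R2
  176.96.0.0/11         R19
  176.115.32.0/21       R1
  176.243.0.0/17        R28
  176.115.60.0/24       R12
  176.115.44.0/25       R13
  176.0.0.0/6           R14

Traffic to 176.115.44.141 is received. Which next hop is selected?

R19

Routes whose prefix contains 176.115.44.141:
  0.0.0.0/0 (default, matches everything) -> R24
  176.0.0.0/6 (176.0.0.0 - 179.255.255.255) -> R14
  176.0.0.0/9 (176.0.0.0 - 176.127.255.255) -> R2
  176.64.0.0/10 (176.64.0.0 - 176.127.255.255) -> R27
  176.96.0.0/11 (176.96.0.0 - 176.127.255.255) -> R19
More-specific entries that do NOT match:
  176.115.44.0/28 (176.115.44.0 - 176.115.44.15) does not contain 176.115.44.141
  176.99.44.128/28 (176.99.44.128 - 176.99.44.143) does not contain 176.115.44.141
  176.115.44.0/25 (176.115.44.0 - 176.115.44.127) does not contain 176.115.44.141
  176.115.60.0/24 (176.115.60.0 - 176.115.60.255) does not contain 176.115.44.141
  176.115.32.0/21 (176.115.32.0 - 176.115.39.255) does not contain 176.115.44.141
  176.114.0.0/18 (176.114.0.0 - 176.114.63.255) does not contain 176.115.44.141
  176.243.0.0/17 (176.243.0.0 - 176.243.127.255) does not contain 176.115.44.141
Longest matching prefix is /11 -> next hop R19.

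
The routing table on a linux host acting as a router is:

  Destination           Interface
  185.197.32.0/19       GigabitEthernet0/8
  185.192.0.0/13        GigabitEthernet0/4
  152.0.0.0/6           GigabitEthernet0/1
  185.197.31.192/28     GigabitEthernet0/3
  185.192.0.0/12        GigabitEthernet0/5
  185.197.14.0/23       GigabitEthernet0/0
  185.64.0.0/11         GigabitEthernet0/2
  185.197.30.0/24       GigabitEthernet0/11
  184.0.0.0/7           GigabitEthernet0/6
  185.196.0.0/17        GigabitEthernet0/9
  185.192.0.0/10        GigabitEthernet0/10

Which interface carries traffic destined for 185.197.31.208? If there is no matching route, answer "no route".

Routes whose prefix contains 185.197.31.208:
  184.0.0.0/7 (184.0.0.0 - 185.255.255.255) -> GigabitEthernet0/6
  185.192.0.0/10 (185.192.0.0 - 185.255.255.255) -> GigabitEthernet0/10
  185.192.0.0/12 (185.192.0.0 - 185.207.255.255) -> GigabitEthernet0/5
  185.192.0.0/13 (185.192.0.0 - 185.199.255.255) -> GigabitEthernet0/4
More-specific entries that do NOT match:
  185.197.31.192/28 (185.197.31.192 - 185.197.31.207) does not contain 185.197.31.208
  185.197.30.0/24 (185.197.30.0 - 185.197.30.255) does not contain 185.197.31.208
  185.197.14.0/23 (185.197.14.0 - 185.197.15.255) does not contain 185.197.31.208
  185.197.32.0/19 (185.197.32.0 - 185.197.63.255) does not contain 185.197.31.208
  185.196.0.0/17 (185.196.0.0 - 185.196.127.255) does not contain 185.197.31.208
Longest matching prefix is /13 -> interface GigabitEthernet0/4.

GigabitEthernet0/4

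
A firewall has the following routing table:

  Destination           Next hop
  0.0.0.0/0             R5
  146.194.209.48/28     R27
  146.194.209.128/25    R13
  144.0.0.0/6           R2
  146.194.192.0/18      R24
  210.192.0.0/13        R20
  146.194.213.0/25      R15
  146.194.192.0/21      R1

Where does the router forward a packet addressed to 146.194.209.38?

R24

Routes whose prefix contains 146.194.209.38:
  0.0.0.0/0 (default, matches everything) -> R5
  144.0.0.0/6 (144.0.0.0 - 147.255.255.255) -> R2
  146.194.192.0/18 (146.194.192.0 - 146.194.255.255) -> R24
More-specific entries that do NOT match:
  146.194.209.48/28 (146.194.209.48 - 146.194.209.63) does not contain 146.194.209.38
  146.194.209.128/25 (146.194.209.128 - 146.194.209.255) does not contain 146.194.209.38
  146.194.213.0/25 (146.194.213.0 - 146.194.213.127) does not contain 146.194.209.38
  146.194.192.0/21 (146.194.192.0 - 146.194.199.255) does not contain 146.194.209.38
Longest matching prefix is /18 -> next hop R24.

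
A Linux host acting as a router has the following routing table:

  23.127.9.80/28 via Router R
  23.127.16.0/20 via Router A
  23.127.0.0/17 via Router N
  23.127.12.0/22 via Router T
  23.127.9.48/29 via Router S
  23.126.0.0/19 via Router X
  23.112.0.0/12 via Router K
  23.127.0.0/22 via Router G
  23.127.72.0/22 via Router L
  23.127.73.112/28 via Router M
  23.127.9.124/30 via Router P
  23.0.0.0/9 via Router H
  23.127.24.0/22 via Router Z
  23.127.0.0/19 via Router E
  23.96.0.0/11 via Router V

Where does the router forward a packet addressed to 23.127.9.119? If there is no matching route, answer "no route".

Router E

Routes whose prefix contains 23.127.9.119:
  23.0.0.0/9 (23.0.0.0 - 23.127.255.255) -> Router H
  23.96.0.0/11 (23.96.0.0 - 23.127.255.255) -> Router V
  23.112.0.0/12 (23.112.0.0 - 23.127.255.255) -> Router K
  23.127.0.0/17 (23.127.0.0 - 23.127.127.255) -> Router N
  23.127.0.0/19 (23.127.0.0 - 23.127.31.255) -> Router E
More-specific entries that do NOT match:
  23.127.9.124/30 (23.127.9.124 - 23.127.9.127) does not contain 23.127.9.119
  23.127.9.48/29 (23.127.9.48 - 23.127.9.55) does not contain 23.127.9.119
  23.127.9.80/28 (23.127.9.80 - 23.127.9.95) does not contain 23.127.9.119
  23.127.73.112/28 (23.127.73.112 - 23.127.73.127) does not contain 23.127.9.119
  23.127.12.0/22 (23.127.12.0 - 23.127.15.255) does not contain 23.127.9.119
  23.127.0.0/22 (23.127.0.0 - 23.127.3.255) does not contain 23.127.9.119
  23.127.72.0/22 (23.127.72.0 - 23.127.75.255) does not contain 23.127.9.119
  23.127.24.0/22 (23.127.24.0 - 23.127.27.255) does not contain 23.127.9.119
  23.127.16.0/20 (23.127.16.0 - 23.127.31.255) does not contain 23.127.9.119
Longest matching prefix is /19 -> next hop Router E.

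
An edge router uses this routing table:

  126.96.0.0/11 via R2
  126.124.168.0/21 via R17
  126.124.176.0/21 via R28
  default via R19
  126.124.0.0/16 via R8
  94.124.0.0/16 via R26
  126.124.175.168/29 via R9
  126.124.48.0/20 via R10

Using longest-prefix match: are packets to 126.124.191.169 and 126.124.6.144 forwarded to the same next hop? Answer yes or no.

yes

126.124.191.169: longest match 126.124.0.0/16 -> R8
126.124.6.144: longest match 126.124.0.0/16 -> R8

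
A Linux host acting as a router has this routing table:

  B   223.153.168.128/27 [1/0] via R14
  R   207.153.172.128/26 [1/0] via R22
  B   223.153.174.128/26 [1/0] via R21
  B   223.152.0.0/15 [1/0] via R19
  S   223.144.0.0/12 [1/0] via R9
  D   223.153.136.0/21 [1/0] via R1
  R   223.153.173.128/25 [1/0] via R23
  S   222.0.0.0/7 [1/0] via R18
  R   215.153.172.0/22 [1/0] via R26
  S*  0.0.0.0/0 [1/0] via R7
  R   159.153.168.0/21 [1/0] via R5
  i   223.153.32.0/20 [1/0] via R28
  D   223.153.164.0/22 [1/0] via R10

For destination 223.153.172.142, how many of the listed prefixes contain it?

Prefixes containing 223.153.172.142:
  0.0.0.0/0 (default, matches everything)
  222.0.0.0/7 (222.0.0.0 - 223.255.255.255)
  223.144.0.0/12 (223.144.0.0 - 223.159.255.255)
  223.152.0.0/15 (223.152.0.0 - 223.153.255.255)
Total matching entries: 4.

4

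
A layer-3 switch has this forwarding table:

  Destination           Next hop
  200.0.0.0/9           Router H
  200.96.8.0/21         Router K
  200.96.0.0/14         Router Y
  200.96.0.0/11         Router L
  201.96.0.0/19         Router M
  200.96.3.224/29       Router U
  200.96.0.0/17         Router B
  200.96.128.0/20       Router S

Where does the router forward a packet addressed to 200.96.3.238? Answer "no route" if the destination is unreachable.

Routes whose prefix contains 200.96.3.238:
  200.0.0.0/9 (200.0.0.0 - 200.127.255.255) -> Router H
  200.96.0.0/11 (200.96.0.0 - 200.127.255.255) -> Router L
  200.96.0.0/14 (200.96.0.0 - 200.99.255.255) -> Router Y
  200.96.0.0/17 (200.96.0.0 - 200.96.127.255) -> Router B
More-specific entries that do NOT match:
  200.96.3.224/29 (200.96.3.224 - 200.96.3.231) does not contain 200.96.3.238
  200.96.8.0/21 (200.96.8.0 - 200.96.15.255) does not contain 200.96.3.238
  200.96.128.0/20 (200.96.128.0 - 200.96.143.255) does not contain 200.96.3.238
  201.96.0.0/19 (201.96.0.0 - 201.96.31.255) does not contain 200.96.3.238
Longest matching prefix is /17 -> next hop Router B.

Router B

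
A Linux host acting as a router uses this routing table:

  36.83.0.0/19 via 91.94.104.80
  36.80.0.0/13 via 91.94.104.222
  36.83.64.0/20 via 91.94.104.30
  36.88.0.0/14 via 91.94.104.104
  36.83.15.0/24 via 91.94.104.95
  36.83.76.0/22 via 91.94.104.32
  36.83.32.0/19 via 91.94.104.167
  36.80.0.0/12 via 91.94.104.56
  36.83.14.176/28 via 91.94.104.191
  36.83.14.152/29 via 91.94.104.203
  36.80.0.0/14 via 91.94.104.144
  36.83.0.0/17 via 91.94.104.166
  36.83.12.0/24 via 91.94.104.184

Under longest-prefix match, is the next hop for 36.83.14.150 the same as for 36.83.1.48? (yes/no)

36.83.14.150: longest match 36.83.0.0/19 -> 91.94.104.80
36.83.1.48: longest match 36.83.0.0/19 -> 91.94.104.80

yes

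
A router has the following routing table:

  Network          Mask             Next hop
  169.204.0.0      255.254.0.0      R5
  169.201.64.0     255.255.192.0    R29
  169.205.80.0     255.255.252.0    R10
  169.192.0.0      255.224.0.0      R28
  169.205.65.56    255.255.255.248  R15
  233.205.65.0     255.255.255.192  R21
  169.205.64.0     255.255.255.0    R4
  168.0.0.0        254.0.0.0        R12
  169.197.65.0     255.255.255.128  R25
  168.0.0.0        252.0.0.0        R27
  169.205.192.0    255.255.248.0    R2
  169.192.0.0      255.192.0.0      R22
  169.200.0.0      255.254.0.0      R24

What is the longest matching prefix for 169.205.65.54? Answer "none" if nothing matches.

Entries matching 169.205.65.54:
  168.0.0.0/6 (168.0.0.0 - 171.255.255.255)
  168.0.0.0/7 (168.0.0.0 - 169.255.255.255)
  169.192.0.0/10 (169.192.0.0 - 169.255.255.255)
  169.192.0.0/11 (169.192.0.0 - 169.223.255.255)
  169.204.0.0/15 (169.204.0.0 - 169.205.255.255)
Most specific is 169.204.0.0/15.

169.204.0.0/15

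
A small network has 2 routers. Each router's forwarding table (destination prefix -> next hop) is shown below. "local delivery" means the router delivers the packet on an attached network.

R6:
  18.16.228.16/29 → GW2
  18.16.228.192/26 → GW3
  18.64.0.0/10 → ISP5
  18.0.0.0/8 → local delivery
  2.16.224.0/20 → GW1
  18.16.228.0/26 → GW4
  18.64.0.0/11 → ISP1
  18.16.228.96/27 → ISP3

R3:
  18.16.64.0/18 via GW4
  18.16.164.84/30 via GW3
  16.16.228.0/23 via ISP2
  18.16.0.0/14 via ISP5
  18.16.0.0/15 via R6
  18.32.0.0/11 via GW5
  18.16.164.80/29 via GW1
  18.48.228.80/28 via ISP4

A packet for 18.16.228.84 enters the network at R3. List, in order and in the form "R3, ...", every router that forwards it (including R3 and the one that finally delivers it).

At R3: longest match for 18.16.228.84 is 18.16.0.0/15 -> R6
At R6: longest match for 18.16.228.84 is 18.0.0.0/8 -> local delivery

R3, R6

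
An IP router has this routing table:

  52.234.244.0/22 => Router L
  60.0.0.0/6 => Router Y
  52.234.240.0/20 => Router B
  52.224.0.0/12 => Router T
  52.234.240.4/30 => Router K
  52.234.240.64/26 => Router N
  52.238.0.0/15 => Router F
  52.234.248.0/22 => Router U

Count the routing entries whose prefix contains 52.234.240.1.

2

Prefixes containing 52.234.240.1:
  52.224.0.0/12 (52.224.0.0 - 52.239.255.255)
  52.234.240.0/20 (52.234.240.0 - 52.234.255.255)
Total matching entries: 2.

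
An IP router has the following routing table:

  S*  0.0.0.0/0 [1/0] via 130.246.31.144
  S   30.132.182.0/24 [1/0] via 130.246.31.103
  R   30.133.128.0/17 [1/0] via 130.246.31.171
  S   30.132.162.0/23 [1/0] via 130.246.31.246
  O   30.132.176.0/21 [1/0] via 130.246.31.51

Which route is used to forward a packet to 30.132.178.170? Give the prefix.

30.132.176.0/21

Entries matching 30.132.178.170:
  0.0.0.0/0 (default, matches everything)
  30.132.176.0/21 (30.132.176.0 - 30.132.183.255)
Most specific is 30.132.176.0/21.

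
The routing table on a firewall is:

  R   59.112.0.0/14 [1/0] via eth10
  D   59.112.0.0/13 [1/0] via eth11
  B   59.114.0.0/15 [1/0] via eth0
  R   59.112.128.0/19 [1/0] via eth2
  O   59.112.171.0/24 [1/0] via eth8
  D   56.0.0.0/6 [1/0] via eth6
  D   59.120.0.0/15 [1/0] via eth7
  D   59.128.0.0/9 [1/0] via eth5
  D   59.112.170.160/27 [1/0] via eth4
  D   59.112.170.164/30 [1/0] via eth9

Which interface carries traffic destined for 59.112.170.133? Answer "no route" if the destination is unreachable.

eth10

Routes whose prefix contains 59.112.170.133:
  56.0.0.0/6 (56.0.0.0 - 59.255.255.255) -> eth6
  59.112.0.0/13 (59.112.0.0 - 59.119.255.255) -> eth11
  59.112.0.0/14 (59.112.0.0 - 59.115.255.255) -> eth10
More-specific entries that do NOT match:
  59.112.170.164/30 (59.112.170.164 - 59.112.170.167) does not contain 59.112.170.133
  59.112.170.160/27 (59.112.170.160 - 59.112.170.191) does not contain 59.112.170.133
  59.112.171.0/24 (59.112.171.0 - 59.112.171.255) does not contain 59.112.170.133
  59.112.128.0/19 (59.112.128.0 - 59.112.159.255) does not contain 59.112.170.133
  59.114.0.0/15 (59.114.0.0 - 59.115.255.255) does not contain 59.112.170.133
  59.120.0.0/15 (59.120.0.0 - 59.121.255.255) does not contain 59.112.170.133
Longest matching prefix is /14 -> interface eth10.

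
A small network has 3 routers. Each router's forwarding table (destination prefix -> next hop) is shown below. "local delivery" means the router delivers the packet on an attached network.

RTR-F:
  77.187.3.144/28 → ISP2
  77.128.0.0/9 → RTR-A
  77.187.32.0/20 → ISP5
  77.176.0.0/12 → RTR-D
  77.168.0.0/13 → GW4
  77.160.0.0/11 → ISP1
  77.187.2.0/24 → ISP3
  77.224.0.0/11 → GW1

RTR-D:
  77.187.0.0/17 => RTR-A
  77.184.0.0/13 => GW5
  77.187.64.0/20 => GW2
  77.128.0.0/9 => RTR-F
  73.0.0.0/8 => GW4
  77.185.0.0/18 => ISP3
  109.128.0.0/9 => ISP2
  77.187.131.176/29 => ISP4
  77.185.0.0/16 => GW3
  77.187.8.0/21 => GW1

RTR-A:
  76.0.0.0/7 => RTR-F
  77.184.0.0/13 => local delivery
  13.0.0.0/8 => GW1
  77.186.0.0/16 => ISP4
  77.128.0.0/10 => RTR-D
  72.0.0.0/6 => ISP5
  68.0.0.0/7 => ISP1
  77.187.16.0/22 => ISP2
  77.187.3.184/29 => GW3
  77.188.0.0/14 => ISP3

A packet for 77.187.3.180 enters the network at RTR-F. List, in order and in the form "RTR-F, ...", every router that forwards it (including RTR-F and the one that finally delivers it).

RTR-F, RTR-D, RTR-A

At RTR-F: longest match for 77.187.3.180 is 77.176.0.0/12 -> RTR-D
At RTR-D: longest match for 77.187.3.180 is 77.187.0.0/17 -> RTR-A
At RTR-A: longest match for 77.187.3.180 is 77.184.0.0/13 -> local delivery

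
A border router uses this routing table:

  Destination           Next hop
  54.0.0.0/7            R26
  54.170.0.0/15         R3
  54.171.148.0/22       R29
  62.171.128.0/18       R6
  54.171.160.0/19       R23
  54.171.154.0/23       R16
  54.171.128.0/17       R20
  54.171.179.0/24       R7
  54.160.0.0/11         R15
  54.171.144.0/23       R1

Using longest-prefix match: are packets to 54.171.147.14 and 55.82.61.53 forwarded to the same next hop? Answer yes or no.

54.171.147.14: longest match 54.171.128.0/17 -> R20
55.82.61.53: longest match 54.0.0.0/7 -> R26

no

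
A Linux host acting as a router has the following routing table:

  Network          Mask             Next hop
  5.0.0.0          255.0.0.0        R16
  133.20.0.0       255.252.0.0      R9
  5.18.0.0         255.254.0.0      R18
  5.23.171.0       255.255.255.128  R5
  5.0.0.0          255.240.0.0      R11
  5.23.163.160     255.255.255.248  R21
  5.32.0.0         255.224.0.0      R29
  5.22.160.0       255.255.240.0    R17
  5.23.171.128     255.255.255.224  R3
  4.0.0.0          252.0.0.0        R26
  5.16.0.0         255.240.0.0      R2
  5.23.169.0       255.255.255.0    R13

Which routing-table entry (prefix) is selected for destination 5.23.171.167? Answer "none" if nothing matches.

Entries matching 5.23.171.167:
  4.0.0.0/6 (4.0.0.0 - 7.255.255.255)
  5.0.0.0/8 (5.0.0.0 - 5.255.255.255)
  5.16.0.0/12 (5.16.0.0 - 5.31.255.255)
Most specific is 5.16.0.0/12.

5.16.0.0/12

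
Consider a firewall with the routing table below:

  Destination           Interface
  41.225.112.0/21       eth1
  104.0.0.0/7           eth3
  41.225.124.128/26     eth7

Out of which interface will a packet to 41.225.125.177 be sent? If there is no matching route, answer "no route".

No entry's prefix contains 41.225.125.177; there is no default route.

no route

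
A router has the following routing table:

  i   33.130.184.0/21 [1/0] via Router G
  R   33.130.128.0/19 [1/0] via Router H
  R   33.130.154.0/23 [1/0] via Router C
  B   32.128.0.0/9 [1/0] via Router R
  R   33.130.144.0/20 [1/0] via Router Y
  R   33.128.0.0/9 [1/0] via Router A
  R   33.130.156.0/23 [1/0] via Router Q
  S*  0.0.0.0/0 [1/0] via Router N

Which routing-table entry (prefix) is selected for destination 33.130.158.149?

Entries matching 33.130.158.149:
  0.0.0.0/0 (default, matches everything)
  33.128.0.0/9 (33.128.0.0 - 33.255.255.255)
  33.130.128.0/19 (33.130.128.0 - 33.130.159.255)
  33.130.144.0/20 (33.130.144.0 - 33.130.159.255)
Most specific is 33.130.144.0/20.

33.130.144.0/20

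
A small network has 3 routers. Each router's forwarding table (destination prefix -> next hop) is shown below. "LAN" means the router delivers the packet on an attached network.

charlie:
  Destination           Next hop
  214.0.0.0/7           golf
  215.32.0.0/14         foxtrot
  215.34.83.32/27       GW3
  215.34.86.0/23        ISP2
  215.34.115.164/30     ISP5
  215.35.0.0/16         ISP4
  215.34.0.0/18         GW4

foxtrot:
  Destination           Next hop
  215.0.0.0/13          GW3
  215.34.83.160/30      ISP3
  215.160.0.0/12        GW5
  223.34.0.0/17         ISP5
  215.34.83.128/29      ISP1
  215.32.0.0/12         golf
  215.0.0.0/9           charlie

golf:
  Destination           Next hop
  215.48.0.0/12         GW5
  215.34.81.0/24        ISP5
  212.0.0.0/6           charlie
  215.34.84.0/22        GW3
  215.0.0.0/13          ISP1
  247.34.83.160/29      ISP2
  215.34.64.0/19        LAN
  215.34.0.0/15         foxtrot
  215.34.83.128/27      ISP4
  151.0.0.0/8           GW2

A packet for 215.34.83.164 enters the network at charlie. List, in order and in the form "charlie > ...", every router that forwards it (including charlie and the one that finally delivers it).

charlie > foxtrot > golf

At charlie: longest match for 215.34.83.164 is 215.32.0.0/14 -> foxtrot
At foxtrot: longest match for 215.34.83.164 is 215.32.0.0/12 -> golf
At golf: longest match for 215.34.83.164 is 215.34.64.0/19 -> LAN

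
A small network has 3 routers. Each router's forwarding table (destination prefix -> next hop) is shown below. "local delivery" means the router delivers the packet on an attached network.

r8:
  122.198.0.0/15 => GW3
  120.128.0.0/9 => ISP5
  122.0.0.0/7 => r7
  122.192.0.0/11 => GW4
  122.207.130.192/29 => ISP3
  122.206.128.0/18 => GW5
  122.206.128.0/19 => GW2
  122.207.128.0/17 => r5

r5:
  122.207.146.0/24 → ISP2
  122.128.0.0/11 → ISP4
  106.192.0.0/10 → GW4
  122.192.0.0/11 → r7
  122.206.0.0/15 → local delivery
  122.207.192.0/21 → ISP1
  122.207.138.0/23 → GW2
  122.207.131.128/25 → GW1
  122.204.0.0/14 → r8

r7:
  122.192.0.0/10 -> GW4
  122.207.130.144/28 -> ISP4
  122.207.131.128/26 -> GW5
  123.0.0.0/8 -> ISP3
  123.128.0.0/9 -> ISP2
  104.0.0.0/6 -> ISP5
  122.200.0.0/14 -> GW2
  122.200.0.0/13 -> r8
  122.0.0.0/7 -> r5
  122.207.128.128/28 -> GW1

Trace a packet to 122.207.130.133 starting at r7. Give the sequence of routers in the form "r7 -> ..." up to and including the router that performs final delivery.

At r7: longest match for 122.207.130.133 is 122.200.0.0/13 -> r8
At r8: longest match for 122.207.130.133 is 122.207.128.0/17 -> r5
At r5: longest match for 122.207.130.133 is 122.206.0.0/15 -> local delivery

r7 -> r8 -> r5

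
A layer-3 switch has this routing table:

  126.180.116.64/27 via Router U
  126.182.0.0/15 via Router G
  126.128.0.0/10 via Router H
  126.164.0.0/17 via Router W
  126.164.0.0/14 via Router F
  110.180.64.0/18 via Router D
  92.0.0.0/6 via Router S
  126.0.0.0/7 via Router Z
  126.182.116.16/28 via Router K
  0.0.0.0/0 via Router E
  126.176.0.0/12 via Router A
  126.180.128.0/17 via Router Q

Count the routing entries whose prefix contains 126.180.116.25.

Prefixes containing 126.180.116.25:
  0.0.0.0/0 (default, matches everything)
  126.0.0.0/7 (126.0.0.0 - 127.255.255.255)
  126.128.0.0/10 (126.128.0.0 - 126.191.255.255)
  126.176.0.0/12 (126.176.0.0 - 126.191.255.255)
Total matching entries: 4.

4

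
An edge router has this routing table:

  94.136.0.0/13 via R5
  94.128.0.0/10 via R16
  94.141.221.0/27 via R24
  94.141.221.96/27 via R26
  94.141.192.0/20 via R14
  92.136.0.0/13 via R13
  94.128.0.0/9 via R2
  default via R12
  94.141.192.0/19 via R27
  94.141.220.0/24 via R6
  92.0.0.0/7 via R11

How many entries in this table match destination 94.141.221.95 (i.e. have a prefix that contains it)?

5

Prefixes containing 94.141.221.95:
  0.0.0.0/0 (default, matches everything)
  94.128.0.0/9 (94.128.0.0 - 94.255.255.255)
  94.128.0.0/10 (94.128.0.0 - 94.191.255.255)
  94.136.0.0/13 (94.136.0.0 - 94.143.255.255)
  94.141.192.0/19 (94.141.192.0 - 94.141.223.255)
Total matching entries: 5.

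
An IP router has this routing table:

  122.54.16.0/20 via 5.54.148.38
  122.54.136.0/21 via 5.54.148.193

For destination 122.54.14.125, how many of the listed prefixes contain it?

0

No listed prefix contains 122.54.14.125.
Total matching entries: 0.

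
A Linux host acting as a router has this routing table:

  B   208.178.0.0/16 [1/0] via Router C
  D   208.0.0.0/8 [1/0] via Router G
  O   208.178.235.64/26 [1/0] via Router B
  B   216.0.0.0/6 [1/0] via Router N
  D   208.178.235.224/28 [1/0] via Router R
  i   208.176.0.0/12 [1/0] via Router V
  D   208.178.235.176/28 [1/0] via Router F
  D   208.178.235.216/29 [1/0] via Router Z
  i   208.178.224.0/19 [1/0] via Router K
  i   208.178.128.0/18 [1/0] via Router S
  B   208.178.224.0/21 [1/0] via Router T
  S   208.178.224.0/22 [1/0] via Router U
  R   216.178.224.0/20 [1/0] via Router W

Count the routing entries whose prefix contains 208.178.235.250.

4

Prefixes containing 208.178.235.250:
  208.0.0.0/8 (208.0.0.0 - 208.255.255.255)
  208.176.0.0/12 (208.176.0.0 - 208.191.255.255)
  208.178.0.0/16 (208.178.0.0 - 208.178.255.255)
  208.178.224.0/19 (208.178.224.0 - 208.178.255.255)
Total matching entries: 4.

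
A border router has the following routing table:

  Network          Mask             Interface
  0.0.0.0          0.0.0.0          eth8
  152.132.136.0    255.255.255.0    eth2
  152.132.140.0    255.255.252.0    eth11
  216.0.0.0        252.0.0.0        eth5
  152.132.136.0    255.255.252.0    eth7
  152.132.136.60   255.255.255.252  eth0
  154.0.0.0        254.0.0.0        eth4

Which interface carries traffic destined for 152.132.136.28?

eth2

Routes whose prefix contains 152.132.136.28:
  0.0.0.0/0 (default, matches everything) -> eth8
  152.132.136.0/22 (152.132.136.0 - 152.132.139.255) -> eth7
  152.132.136.0/24 (152.132.136.0 - 152.132.136.255) -> eth2
More-specific entries that do NOT match:
  152.132.136.60/30 (152.132.136.60 - 152.132.136.63) does not contain 152.132.136.28
Longest matching prefix is /24 -> interface eth2.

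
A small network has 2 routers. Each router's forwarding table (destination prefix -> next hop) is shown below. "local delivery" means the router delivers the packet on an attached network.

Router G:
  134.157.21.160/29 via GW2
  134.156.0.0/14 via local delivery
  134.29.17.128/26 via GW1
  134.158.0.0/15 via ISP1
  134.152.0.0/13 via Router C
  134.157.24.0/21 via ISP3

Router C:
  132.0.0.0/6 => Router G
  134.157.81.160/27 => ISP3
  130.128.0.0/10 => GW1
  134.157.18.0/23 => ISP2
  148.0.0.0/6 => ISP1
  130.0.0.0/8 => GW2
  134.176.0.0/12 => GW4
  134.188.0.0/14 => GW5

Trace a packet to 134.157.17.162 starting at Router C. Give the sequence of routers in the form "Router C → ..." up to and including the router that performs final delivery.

Router C → Router G

At Router C: longest match for 134.157.17.162 is 132.0.0.0/6 -> Router G
At Router G: longest match for 134.157.17.162 is 134.156.0.0/14 -> local delivery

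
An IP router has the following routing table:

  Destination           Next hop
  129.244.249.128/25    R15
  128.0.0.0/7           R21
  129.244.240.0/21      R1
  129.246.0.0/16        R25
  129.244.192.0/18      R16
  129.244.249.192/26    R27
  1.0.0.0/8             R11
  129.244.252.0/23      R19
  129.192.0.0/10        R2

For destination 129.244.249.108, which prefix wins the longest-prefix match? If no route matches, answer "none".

129.244.192.0/18

Entries matching 129.244.249.108:
  128.0.0.0/7 (128.0.0.0 - 129.255.255.255)
  129.192.0.0/10 (129.192.0.0 - 129.255.255.255)
  129.244.192.0/18 (129.244.192.0 - 129.244.255.255)
Most specific is 129.244.192.0/18.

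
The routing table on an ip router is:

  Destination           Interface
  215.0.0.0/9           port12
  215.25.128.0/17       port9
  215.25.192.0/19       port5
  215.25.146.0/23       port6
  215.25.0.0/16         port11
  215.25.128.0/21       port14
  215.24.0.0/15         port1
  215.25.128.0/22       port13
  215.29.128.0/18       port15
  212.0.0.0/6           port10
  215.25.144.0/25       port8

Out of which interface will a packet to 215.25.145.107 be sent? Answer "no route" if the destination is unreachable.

port9

Routes whose prefix contains 215.25.145.107:
  212.0.0.0/6 (212.0.0.0 - 215.255.255.255) -> port10
  215.0.0.0/9 (215.0.0.0 - 215.127.255.255) -> port12
  215.24.0.0/15 (215.24.0.0 - 215.25.255.255) -> port1
  215.25.0.0/16 (215.25.0.0 - 215.25.255.255) -> port11
  215.25.128.0/17 (215.25.128.0 - 215.25.255.255) -> port9
More-specific entries that do NOT match:
  215.25.144.0/25 (215.25.144.0 - 215.25.144.127) does not contain 215.25.145.107
  215.25.146.0/23 (215.25.146.0 - 215.25.147.255) does not contain 215.25.145.107
  215.25.128.0/22 (215.25.128.0 - 215.25.131.255) does not contain 215.25.145.107
  215.25.128.0/21 (215.25.128.0 - 215.25.135.255) does not contain 215.25.145.107
  215.25.192.0/19 (215.25.192.0 - 215.25.223.255) does not contain 215.25.145.107
  215.29.128.0/18 (215.29.128.0 - 215.29.191.255) does not contain 215.25.145.107
Longest matching prefix is /17 -> interface port9.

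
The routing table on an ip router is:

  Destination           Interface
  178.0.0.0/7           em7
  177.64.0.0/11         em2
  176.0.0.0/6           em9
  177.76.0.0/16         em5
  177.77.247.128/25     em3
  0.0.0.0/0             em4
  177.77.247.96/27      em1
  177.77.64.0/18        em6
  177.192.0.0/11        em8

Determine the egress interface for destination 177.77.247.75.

Routes whose prefix contains 177.77.247.75:
  0.0.0.0/0 (default, matches everything) -> em4
  176.0.0.0/6 (176.0.0.0 - 179.255.255.255) -> em9
  177.64.0.0/11 (177.64.0.0 - 177.95.255.255) -> em2
More-specific entries that do NOT match:
  177.77.247.96/27 (177.77.247.96 - 177.77.247.127) does not contain 177.77.247.75
  177.77.247.128/25 (177.77.247.128 - 177.77.247.255) does not contain 177.77.247.75
  177.77.64.0/18 (177.77.64.0 - 177.77.127.255) does not contain 177.77.247.75
  177.76.0.0/16 (177.76.0.0 - 177.76.255.255) does not contain 177.77.247.75
Longest matching prefix is /11 -> interface em2.

em2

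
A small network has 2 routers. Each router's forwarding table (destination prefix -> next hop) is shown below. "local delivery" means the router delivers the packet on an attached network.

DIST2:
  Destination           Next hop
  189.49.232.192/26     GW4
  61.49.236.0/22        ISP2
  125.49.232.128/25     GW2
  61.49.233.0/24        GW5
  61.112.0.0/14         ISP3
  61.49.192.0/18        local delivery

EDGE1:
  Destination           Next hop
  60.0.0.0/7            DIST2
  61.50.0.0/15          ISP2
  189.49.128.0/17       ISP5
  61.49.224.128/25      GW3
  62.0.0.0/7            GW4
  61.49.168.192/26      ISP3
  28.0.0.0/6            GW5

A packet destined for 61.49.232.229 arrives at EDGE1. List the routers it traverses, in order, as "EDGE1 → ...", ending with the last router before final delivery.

EDGE1 → DIST2

At EDGE1: longest match for 61.49.232.229 is 60.0.0.0/7 -> DIST2
At DIST2: longest match for 61.49.232.229 is 61.49.192.0/18 -> local delivery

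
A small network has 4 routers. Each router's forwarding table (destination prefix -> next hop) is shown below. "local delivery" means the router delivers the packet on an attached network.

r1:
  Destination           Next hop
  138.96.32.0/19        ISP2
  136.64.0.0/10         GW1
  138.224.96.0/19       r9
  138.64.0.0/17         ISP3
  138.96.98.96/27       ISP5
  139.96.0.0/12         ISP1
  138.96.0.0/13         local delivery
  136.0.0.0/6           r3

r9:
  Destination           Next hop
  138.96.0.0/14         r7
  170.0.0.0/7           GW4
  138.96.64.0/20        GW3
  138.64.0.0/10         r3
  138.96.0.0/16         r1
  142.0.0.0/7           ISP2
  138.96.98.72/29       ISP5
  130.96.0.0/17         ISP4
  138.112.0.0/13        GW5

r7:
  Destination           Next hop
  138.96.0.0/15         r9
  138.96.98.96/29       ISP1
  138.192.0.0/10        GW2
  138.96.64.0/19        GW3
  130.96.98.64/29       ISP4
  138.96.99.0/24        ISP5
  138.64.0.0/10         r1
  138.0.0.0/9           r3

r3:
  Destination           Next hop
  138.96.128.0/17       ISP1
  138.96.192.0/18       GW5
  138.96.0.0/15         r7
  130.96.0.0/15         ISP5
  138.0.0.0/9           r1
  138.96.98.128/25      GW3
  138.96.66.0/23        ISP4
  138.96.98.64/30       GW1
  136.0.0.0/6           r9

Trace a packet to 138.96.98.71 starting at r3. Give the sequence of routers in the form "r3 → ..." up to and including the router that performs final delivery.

At r3: longest match for 138.96.98.71 is 138.96.0.0/15 -> r7
At r7: longest match for 138.96.98.71 is 138.96.0.0/15 -> r9
At r9: longest match for 138.96.98.71 is 138.96.0.0/16 -> r1
At r1: longest match for 138.96.98.71 is 138.96.0.0/13 -> local delivery

r3 → r7 → r9 → r1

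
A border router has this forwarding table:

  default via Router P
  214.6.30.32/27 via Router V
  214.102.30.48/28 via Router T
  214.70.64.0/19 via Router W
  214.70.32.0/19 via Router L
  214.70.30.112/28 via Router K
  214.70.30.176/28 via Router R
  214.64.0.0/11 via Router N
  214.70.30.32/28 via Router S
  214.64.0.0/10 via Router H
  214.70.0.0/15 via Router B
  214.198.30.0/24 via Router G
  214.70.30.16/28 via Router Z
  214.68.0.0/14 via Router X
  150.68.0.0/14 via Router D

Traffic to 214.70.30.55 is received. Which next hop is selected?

Router B

Routes whose prefix contains 214.70.30.55:
  0.0.0.0/0 (default, matches everything) -> Router P
  214.64.0.0/10 (214.64.0.0 - 214.127.255.255) -> Router H
  214.64.0.0/11 (214.64.0.0 - 214.95.255.255) -> Router N
  214.68.0.0/14 (214.68.0.0 - 214.71.255.255) -> Router X
  214.70.0.0/15 (214.70.0.0 - 214.71.255.255) -> Router B
More-specific entries that do NOT match:
  214.102.30.48/28 (214.102.30.48 - 214.102.30.63) does not contain 214.70.30.55
  214.70.30.112/28 (214.70.30.112 - 214.70.30.127) does not contain 214.70.30.55
  214.70.30.176/28 (214.70.30.176 - 214.70.30.191) does not contain 214.70.30.55
  214.70.30.32/28 (214.70.30.32 - 214.70.30.47) does not contain 214.70.30.55
  214.70.30.16/28 (214.70.30.16 - 214.70.30.31) does not contain 214.70.30.55
  214.6.30.32/27 (214.6.30.32 - 214.6.30.63) does not contain 214.70.30.55
  214.198.30.0/24 (214.198.30.0 - 214.198.30.255) does not contain 214.70.30.55
  214.70.64.0/19 (214.70.64.0 - 214.70.95.255) does not contain 214.70.30.55
  214.70.32.0/19 (214.70.32.0 - 214.70.63.255) does not contain 214.70.30.55
Longest matching prefix is /15 -> next hop Router B.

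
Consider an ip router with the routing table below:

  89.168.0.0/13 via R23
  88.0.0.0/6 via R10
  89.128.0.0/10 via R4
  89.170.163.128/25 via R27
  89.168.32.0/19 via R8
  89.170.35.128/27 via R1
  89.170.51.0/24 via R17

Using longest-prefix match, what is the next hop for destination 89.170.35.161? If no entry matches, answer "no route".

R23

Routes whose prefix contains 89.170.35.161:
  88.0.0.0/6 (88.0.0.0 - 91.255.255.255) -> R10
  89.128.0.0/10 (89.128.0.0 - 89.191.255.255) -> R4
  89.168.0.0/13 (89.168.0.0 - 89.175.255.255) -> R23
More-specific entries that do NOT match:
  89.170.35.128/27 (89.170.35.128 - 89.170.35.159) does not contain 89.170.35.161
  89.170.163.128/25 (89.170.163.128 - 89.170.163.255) does not contain 89.170.35.161
  89.170.51.0/24 (89.170.51.0 - 89.170.51.255) does not contain 89.170.35.161
  89.168.32.0/19 (89.168.32.0 - 89.168.63.255) does not contain 89.170.35.161
Longest matching prefix is /13 -> next hop R23.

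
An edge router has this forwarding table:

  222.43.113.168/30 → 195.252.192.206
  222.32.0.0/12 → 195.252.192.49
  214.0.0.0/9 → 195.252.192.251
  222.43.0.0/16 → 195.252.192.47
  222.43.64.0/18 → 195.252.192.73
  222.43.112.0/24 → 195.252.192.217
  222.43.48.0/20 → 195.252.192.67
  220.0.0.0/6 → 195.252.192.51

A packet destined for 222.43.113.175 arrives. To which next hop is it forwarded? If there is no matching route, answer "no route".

195.252.192.73

Routes whose prefix contains 222.43.113.175:
  220.0.0.0/6 (220.0.0.0 - 223.255.255.255) -> 195.252.192.51
  222.32.0.0/12 (222.32.0.0 - 222.47.255.255) -> 195.252.192.49
  222.43.0.0/16 (222.43.0.0 - 222.43.255.255) -> 195.252.192.47
  222.43.64.0/18 (222.43.64.0 - 222.43.127.255) -> 195.252.192.73
More-specific entries that do NOT match:
  222.43.113.168/30 (222.43.113.168 - 222.43.113.171) does not contain 222.43.113.175
  222.43.112.0/24 (222.43.112.0 - 222.43.112.255) does not contain 222.43.113.175
  222.43.48.0/20 (222.43.48.0 - 222.43.63.255) does not contain 222.43.113.175
Longest matching prefix is /18 -> next hop 195.252.192.73.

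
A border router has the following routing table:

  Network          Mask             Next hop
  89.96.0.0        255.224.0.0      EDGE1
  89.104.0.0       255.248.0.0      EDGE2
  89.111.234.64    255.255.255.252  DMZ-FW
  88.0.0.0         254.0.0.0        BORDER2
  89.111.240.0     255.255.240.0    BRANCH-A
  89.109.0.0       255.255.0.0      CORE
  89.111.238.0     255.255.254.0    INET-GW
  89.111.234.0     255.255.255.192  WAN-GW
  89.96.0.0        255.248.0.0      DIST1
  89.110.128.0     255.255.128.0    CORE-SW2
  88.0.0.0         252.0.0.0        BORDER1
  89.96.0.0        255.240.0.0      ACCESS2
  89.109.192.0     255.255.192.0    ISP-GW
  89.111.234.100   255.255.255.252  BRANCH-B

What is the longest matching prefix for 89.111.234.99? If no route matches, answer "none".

Entries matching 89.111.234.99:
  88.0.0.0/6 (88.0.0.0 - 91.255.255.255)
  88.0.0.0/7 (88.0.0.0 - 89.255.255.255)
  89.96.0.0/11 (89.96.0.0 - 89.127.255.255)
  89.96.0.0/12 (89.96.0.0 - 89.111.255.255)
  89.104.0.0/13 (89.104.0.0 - 89.111.255.255)
Most specific is 89.104.0.0/13.

89.104.0.0/13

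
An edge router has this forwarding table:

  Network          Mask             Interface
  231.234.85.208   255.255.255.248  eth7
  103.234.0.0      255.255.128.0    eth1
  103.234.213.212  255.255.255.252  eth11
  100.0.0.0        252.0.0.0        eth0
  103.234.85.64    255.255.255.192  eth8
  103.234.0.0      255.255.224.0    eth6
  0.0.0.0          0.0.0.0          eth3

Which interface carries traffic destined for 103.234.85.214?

eth1

Routes whose prefix contains 103.234.85.214:
  0.0.0.0/0 (default, matches everything) -> eth3
  100.0.0.0/6 (100.0.0.0 - 103.255.255.255) -> eth0
  103.234.0.0/17 (103.234.0.0 - 103.234.127.255) -> eth1
More-specific entries that do NOT match:
  103.234.213.212/30 (103.234.213.212 - 103.234.213.215) does not contain 103.234.85.214
  231.234.85.208/29 (231.234.85.208 - 231.234.85.215) does not contain 103.234.85.214
  103.234.85.64/26 (103.234.85.64 - 103.234.85.127) does not contain 103.234.85.214
  103.234.0.0/19 (103.234.0.0 - 103.234.31.255) does not contain 103.234.85.214
Longest matching prefix is /17 -> interface eth1.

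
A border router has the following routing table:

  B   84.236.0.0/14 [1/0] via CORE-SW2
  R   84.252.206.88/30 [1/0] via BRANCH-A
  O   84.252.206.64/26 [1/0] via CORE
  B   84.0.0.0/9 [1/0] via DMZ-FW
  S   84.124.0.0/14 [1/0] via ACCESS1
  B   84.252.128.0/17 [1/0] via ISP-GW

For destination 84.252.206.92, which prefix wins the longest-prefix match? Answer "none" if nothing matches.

84.252.206.64/26

Entries matching 84.252.206.92:
  84.252.128.0/17 (84.252.128.0 - 84.252.255.255)
  84.252.206.64/26 (84.252.206.64 - 84.252.206.127)
Most specific is 84.252.206.64/26.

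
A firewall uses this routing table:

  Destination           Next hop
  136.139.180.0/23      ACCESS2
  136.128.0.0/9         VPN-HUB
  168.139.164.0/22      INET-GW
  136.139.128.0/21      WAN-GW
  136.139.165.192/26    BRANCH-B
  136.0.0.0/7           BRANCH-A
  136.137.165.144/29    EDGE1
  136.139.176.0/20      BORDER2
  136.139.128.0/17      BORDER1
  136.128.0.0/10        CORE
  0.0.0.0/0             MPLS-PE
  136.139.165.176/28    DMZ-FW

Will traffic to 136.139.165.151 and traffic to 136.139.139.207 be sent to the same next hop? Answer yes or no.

136.139.165.151: longest match 136.139.128.0/17 -> BORDER1
136.139.139.207: longest match 136.139.128.0/17 -> BORDER1

yes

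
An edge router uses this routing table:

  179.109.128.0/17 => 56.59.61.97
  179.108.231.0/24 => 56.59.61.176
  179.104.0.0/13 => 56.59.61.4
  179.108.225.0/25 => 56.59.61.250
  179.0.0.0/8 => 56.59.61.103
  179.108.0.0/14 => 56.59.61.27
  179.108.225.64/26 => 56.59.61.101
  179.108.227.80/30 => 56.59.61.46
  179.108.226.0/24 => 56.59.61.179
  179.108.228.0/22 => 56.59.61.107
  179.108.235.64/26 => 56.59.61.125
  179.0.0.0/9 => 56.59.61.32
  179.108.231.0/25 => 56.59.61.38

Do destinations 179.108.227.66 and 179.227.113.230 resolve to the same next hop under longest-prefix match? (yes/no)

179.108.227.66: longest match 179.108.0.0/14 -> 56.59.61.27
179.227.113.230: longest match 179.0.0.0/8 -> 56.59.61.103

no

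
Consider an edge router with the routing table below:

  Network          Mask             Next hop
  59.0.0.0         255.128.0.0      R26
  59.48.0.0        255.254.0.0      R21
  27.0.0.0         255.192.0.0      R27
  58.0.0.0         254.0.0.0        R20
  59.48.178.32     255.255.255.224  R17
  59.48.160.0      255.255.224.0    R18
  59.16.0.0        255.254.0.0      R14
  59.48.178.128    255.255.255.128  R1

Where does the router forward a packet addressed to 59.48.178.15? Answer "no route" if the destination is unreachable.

R18

Routes whose prefix contains 59.48.178.15:
  58.0.0.0/7 (58.0.0.0 - 59.255.255.255) -> R20
  59.0.0.0/9 (59.0.0.0 - 59.127.255.255) -> R26
  59.48.0.0/15 (59.48.0.0 - 59.49.255.255) -> R21
  59.48.160.0/19 (59.48.160.0 - 59.48.191.255) -> R18
More-specific entries that do NOT match:
  59.48.178.32/27 (59.48.178.32 - 59.48.178.63) does not contain 59.48.178.15
  59.48.178.128/25 (59.48.178.128 - 59.48.178.255) does not contain 59.48.178.15
Longest matching prefix is /19 -> next hop R18.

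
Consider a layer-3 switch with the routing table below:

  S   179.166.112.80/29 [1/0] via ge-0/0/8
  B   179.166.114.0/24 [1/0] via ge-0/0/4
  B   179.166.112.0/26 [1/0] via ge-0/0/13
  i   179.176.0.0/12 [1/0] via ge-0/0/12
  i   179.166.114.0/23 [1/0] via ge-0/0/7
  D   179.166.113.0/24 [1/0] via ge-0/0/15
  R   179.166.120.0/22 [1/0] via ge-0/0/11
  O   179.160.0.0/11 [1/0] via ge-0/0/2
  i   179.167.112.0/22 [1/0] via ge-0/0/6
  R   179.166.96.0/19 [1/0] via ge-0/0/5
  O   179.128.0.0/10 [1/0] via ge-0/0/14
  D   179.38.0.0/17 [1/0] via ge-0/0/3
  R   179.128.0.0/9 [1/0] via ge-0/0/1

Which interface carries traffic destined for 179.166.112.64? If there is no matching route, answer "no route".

ge-0/0/5

Routes whose prefix contains 179.166.112.64:
  179.128.0.0/9 (179.128.0.0 - 179.255.255.255) -> ge-0/0/1
  179.128.0.0/10 (179.128.0.0 - 179.191.255.255) -> ge-0/0/14
  179.160.0.0/11 (179.160.0.0 - 179.191.255.255) -> ge-0/0/2
  179.166.96.0/19 (179.166.96.0 - 179.166.127.255) -> ge-0/0/5
More-specific entries that do NOT match:
  179.166.112.80/29 (179.166.112.80 - 179.166.112.87) does not contain 179.166.112.64
  179.166.112.0/26 (179.166.112.0 - 179.166.112.63) does not contain 179.166.112.64
  179.166.114.0/24 (179.166.114.0 - 179.166.114.255) does not contain 179.166.112.64
  179.166.113.0/24 (179.166.113.0 - 179.166.113.255) does not contain 179.166.112.64
  179.166.114.0/23 (179.166.114.0 - 179.166.115.255) does not contain 179.166.112.64
  179.166.120.0/22 (179.166.120.0 - 179.166.123.255) does not contain 179.166.112.64
  179.167.112.0/22 (179.167.112.0 - 179.167.115.255) does not contain 179.166.112.64
Longest matching prefix is /19 -> interface ge-0/0/5.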